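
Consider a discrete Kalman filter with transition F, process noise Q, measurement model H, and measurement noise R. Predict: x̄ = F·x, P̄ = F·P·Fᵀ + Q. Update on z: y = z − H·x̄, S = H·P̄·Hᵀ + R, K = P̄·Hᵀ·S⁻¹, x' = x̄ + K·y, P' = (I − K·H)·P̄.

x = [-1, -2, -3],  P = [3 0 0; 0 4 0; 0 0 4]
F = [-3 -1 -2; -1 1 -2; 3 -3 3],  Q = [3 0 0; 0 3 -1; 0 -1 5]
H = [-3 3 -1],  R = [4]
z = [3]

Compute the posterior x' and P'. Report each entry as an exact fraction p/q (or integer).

x' = [179/19, 1065/152, -1537/152]
P' = [854/19 521/19 -991/19; 521/19 8135/456 -13351/456; -991/19 -13351/456 31799/456]

x̄ = F·x = [11, 5, -6]
P̄ = F·P·Fᵀ + Q = [50 21 -39; 21 26 -46; -39 -46 104]
y = z − H·x̄ = [15]
S = H·P̄·Hᵀ + R = [456]
K = P̄·Hᵀ·S⁻¹ = [-2/19; 61/456; -125/456]
x' = x̄ + K·y = [179/19, 1065/152, -1537/152]
P' = (I − K·H)·P̄ = [854/19 521/19 -991/19; 521/19 8135/456 -13351/456; -991/19 -13351/456 31799/456]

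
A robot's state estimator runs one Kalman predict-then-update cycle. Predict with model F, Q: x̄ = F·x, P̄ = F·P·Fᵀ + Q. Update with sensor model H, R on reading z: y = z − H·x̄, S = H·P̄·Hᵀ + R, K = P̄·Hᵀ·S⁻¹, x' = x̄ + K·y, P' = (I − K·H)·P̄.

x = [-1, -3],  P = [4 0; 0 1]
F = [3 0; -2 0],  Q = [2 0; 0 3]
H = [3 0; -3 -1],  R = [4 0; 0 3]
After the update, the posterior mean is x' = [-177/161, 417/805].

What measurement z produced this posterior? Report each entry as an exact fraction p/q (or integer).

z = [-3, 3]

x̄ = F·x = [-3, 2]
P̄ = F·P·Fᵀ + Q = [38 -24; -24 19]
S = H·P̄·Hᵀ + R = [346 -270; -270 220]
K = P̄·Hᵀ·S⁻¹ = [39/161 -18/161; -153/322 -551/1610]
x' − x̄ = [306/161, -1193/805] = K·y
y = (KᵀK)⁻¹·Kᵀ·(x' − x̄) = [6, -4]
z = y + H·x̄ = [6, -4] + [-9, 7] = [-3, 3]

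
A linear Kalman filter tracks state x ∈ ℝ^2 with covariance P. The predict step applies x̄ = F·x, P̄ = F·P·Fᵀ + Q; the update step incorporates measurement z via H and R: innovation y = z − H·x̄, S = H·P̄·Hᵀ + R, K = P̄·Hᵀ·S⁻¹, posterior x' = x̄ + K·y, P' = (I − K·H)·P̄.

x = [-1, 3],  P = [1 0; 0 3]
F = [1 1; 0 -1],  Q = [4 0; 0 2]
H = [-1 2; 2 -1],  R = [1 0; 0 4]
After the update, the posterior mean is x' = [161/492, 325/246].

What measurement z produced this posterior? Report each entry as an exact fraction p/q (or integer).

x̄ = F·x = [2, -3]
P̄ = F·P·Fᵀ + Q = [8 -3; -3 5]
S = H·P̄·Hᵀ + R = [41 -41; -41 53]
K = P̄·Hᵀ·S⁻¹ = [37/492 5/12; 119/246 1/6]
x' − x̄ = [-823/492, 1063/246] = K·y
y = (KᵀK)⁻¹·Kᵀ·(x' − x̄) = [11, -6]
z = y + H·x̄ = [11, -6] + [-8, 7] = [3, 1]

z = [3, 1]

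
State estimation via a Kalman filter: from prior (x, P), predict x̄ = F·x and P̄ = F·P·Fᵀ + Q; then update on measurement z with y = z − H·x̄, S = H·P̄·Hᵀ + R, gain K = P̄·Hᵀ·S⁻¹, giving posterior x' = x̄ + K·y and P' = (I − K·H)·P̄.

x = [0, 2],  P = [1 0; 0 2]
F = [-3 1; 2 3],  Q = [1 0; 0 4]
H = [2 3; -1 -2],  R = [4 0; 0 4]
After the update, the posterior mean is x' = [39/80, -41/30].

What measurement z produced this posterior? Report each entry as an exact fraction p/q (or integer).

z = [-3, 3]

x̄ = F·x = [2, 6]
P̄ = F·P·Fᵀ + Q = [12 0; 0 26]
S = H·P̄·Hᵀ + R = [286 -180; -180 120]
K = P̄·Hᵀ·S⁻¹ = [3/8 37/80; 0 -13/30]
x' − x̄ = [-121/80, -221/30] = K·y
y = (KᵀK)⁻¹·Kᵀ·(x' − x̄) = [-25, 17]
z = y + H·x̄ = [-25, 17] + [22, -14] = [-3, 3]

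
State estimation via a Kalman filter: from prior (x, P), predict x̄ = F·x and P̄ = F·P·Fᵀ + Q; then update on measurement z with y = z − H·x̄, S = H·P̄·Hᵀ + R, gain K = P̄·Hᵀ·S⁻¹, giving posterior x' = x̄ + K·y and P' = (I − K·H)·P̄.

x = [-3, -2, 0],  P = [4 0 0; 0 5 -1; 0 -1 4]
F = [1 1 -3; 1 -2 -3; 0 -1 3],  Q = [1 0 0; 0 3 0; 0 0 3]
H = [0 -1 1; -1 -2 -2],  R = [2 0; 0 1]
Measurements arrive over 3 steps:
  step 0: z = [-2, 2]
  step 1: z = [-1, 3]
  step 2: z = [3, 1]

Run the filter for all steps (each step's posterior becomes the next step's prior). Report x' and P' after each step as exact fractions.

step 0: x' = [-9041/3283, 26674/22981, -17674/22981], P' = [5136/469 -7215/3283 -11035/3283; -7215/3283 22286/22981 6338/22981; -11035/3283 6338/22981 35580/22981]
step 1: x' = [264644627/236162307, -100422755/236162307, -398029402/236162307], P' = [1019022047/236162307 -133645601/236162307 -372429559/236162307; -133645601/236162307 130833101/236162307 -33833213/236162307; -372429559/236162307 -33833213/236162307 246482879/236162307]
step 2: x' = [-1054787847059/512131010835, -1013276222879/1024262021670, 306599462557/204852404334], P' = [2185356726446/512131010835 -284214019727/512131010835 -159686967641/102426202167; -284214019727/512131010835 563638740523/1024262021670 -30095257463/204852404334; -159686967641/102426202167 -30095257463/204852404334 212387589203/204852404334]

step 0: x̄ = F·x = [-5, 1, 2]
step 0: P̄ = F·P·Fᵀ + Q = [52 27 -47; 27 51 -23; -47 -23 50]
step 0: y = z − H·x̄ = [-3, 3]
step 0: S = H·P̄·Hᵀ + R = [149 76; 76 193]
step 0: K = P̄·Hᵀ·S⁻¹ = [-1910/3283 548/3283; -7974/22981 -6743/22981; 14621/22981 -6591/22981]
step 0: x' = x̄ + K·y = [-9041/3283, 26674/22981, -17674/22981]
step 0: P' = (I − K·H)·P̄ = [5136/469 -7215/3283 -11035/3283; -7215/3283 22286/22981 6338/22981; -11035/3283 6338/22981 35580/22981]
step 1: x̄ = F·x = [16409/22981, -63613/22981, -79696/22981]
step 1: P̄ = F·P·Fᵀ + Q = [941583/22981 1060301/22981 -485708/22981; 1060301/22981 1471517/22981 -475892/22981; -485708/22981 -475892/22981 373421/22981]
step 1: y = z − H·x̄ = [-6898/22981, -201266/22981]
step 1: S = H·P̄·Hᵀ + R = [2842684/22981 3742201/22981; 3742201/22981 6835552/22981]
step 1: K = P̄·Hᵀ·S⁻¹ = [-119391979/236162307 -6871727/236162307; -82333157/236162307 -60354175/236162307; 140158046/236162307 -52869773/236162307]
step 1: x' = x̄ + K·y = [264644627/236162307, -100422755/236162307, -398029402/236162307]
step 1: P' = (I − K·H)·P̄ = [1019022047/236162307 -133645601/236162307 -372429559/236162307; -133645601/236162307 130833101/236162307 -33833213/236162307; -372429559/236162307 -33833213/236162307 246482879/236162307]
step 2: x̄ = F·x = [452770026/78720769, 553192781/78720769, -1093665451/236162307]
step 2: P̄ = F·P·Fᵀ + Q = [1924882932/78720769 1747475024/78720769 -1178607122/78720769; 1747475024/78720769 2277449495/78720769 -946274382/78720769; -1178607122/78720769 -946274382/78720769 3260665211/236162307]
step 2: y = z − H·x̄ = [3461730715/236162307, 2726298169/236162307]
step 2: S = H·P̄·Hᵀ + R = [16242984602/236162307 15921612986/236162307; 15921612986/236162307 30498695543/236162307]
step 2: K = P̄·Hᵀ·S⁻¹ = [-257110409239/512131010835 -20059010582/512131010835; -357057513919/1024262021670 -128948433481/512131010835; 121241423333/204852404334 -22605364099/102426202167]
step 2: x' = x̄ + K·y = [-1054787847059/512131010835, -1013276222879/1024262021670, 306599462557/204852404334]
step 2: P' = (I − K·H)·P̄ = [2185356726446/512131010835 -284214019727/512131010835 -159686967641/102426202167; -284214019727/512131010835 563638740523/1024262021670 -30095257463/204852404334; -159686967641/102426202167 -30095257463/204852404334 212387589203/204852404334]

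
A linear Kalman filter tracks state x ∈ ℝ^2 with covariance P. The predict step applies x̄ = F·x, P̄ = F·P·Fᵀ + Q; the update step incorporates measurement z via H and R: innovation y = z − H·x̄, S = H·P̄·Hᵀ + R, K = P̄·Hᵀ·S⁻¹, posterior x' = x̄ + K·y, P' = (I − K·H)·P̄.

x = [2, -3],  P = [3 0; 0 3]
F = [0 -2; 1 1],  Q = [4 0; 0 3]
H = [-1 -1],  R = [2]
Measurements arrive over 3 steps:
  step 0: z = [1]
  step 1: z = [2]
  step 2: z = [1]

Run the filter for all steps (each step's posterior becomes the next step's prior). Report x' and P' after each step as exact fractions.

step 0: x̄ = F·x = [6, -1]
step 0: P̄ = F·P·Fᵀ + Q = [16 -6; -6 9]
step 0: y = z − H·x̄ = [6]
step 0: S = H·P̄·Hᵀ + R = [15]
step 0: K = P̄·Hᵀ·S⁻¹ = [-2/3; -1/5]
step 0: x' = x̄ + K·y = [2, -11/5]
step 0: P' = (I − K·H)·P̄ = [28/3 -8; -8 42/5]
step 1: x̄ = F·x = [22/5, -1/5]
step 1: P̄ = F·P·Fᵀ + Q = [188/5 -4/5; -4/5 71/15]
step 1: y = z − H·x̄ = [31/5]
step 1: S = H·P̄·Hᵀ + R = [641/15]
step 1: K = P̄·Hᵀ·S⁻¹ = [-552/641; -59/641]
step 1: x' = x̄ + K·y = [-602/641, -494/641]
step 1: P' = (I − K·H)·P̄ = [3788/641 -2684/641; -2684/641 2802/641]
step 2: x̄ = F·x = [988/641, -1096/641]
step 2: P̄ = F·P·Fᵀ + Q = [13772/641 -236/641; -236/641 3145/641]
step 2: y = z − H·x̄ = [533/641]
step 2: S = H·P̄·Hᵀ + R = [17727/641]
step 2: K = P̄·Hᵀ·S⁻¹ = [-4512/5909; -2909/17727]
step 2: x' = x̄ + K·y = [5356/5909, -32729/17727]
step 2: P' = (I − K·H)·P̄ = [31676/5909 -22652/5909; -22652/5909 73774/17727]

step 0: x' = [2, -11/5], P' = [28/3 -8; -8 42/5]
step 1: x' = [-602/641, -494/641], P' = [3788/641 -2684/641; -2684/641 2802/641]
step 2: x' = [5356/5909, -32729/17727], P' = [31676/5909 -22652/5909; -22652/5909 73774/17727]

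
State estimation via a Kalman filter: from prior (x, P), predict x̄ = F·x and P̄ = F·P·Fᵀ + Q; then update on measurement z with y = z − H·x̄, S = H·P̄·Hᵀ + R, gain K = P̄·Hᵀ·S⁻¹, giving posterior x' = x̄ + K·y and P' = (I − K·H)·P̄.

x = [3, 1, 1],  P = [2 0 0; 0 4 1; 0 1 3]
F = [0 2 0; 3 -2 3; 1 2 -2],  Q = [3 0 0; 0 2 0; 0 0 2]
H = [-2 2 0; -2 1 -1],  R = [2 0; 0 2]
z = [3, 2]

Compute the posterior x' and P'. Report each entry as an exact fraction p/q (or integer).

x̄ = F·x = [2, 10, 3]
P̄ = F·P·Fᵀ + Q = [19 -10 12; -10 51 -18; 12 -18 24]
y = z − H·x̄ = [-13, -1]
S = H·P̄·Hᵀ + R = [362 298; 298 277]
K = P̄·Hᵀ·S⁻¹ = [907/5735 -2218/5735; 3636/5735 -2069/5735; 1524/5735 -3006/5735]
x' = x̄ + K·y = [1897/5735, 12151/5735, 399/5735]
P' = (I − K·H)·P̄ = [28491/5735 29398/5735 -23148/5735; 29398/5735 33034/5735 -21624/5735; -23148/5735 -21624/5735 30684/5735]

x' = [1897/5735, 12151/5735, 399/5735]
P' = [28491/5735 29398/5735 -23148/5735; 29398/5735 33034/5735 -21624/5735; -23148/5735 -21624/5735 30684/5735]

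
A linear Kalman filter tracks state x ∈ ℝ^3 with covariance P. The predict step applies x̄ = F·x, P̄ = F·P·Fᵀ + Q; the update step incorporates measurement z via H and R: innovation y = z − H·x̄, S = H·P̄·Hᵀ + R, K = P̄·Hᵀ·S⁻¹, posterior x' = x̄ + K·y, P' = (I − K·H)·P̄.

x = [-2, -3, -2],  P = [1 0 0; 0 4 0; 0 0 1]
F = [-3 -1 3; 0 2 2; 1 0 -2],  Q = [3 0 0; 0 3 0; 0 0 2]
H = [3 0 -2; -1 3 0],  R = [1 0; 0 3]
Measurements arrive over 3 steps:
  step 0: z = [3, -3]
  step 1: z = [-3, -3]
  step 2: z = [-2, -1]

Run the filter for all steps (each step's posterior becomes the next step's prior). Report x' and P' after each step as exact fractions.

step 0: x̄ = F·x = [3, -10, 2]
step 0: P̄ = F·P·Fᵀ + Q = [25 -2 -9; -2 23 -4; -9 -4 7]
step 0: y = z − H·x̄ = [-2, 30]
step 0: S = H·P̄·Hᵀ + R = [362 -87; -87 247]
step 0: K = P̄·Hᵀ·S⁻¹ = [20274/81845 -3131/81845; 6671/81845 25876/81845; -10388/81845 -4653/81845]
step 0: x' = x̄ + K·y = [111057/81845, -55512/81845, 44876/81845]
step 0: P' = (I − K·H)·P̄ = [63582/81845 18063/81845 85236/81845; 18063/81845 31897/81845 23759/81845; 85236/81845 23759/81845 133048/81845]
step 1: x̄ = F·x = [-143031/81845, -21272/81845, 4261/16369]
step 1: P̄ = F·P·Fᵀ + Q = [478678/81845 209736/81845 -38491/16369; 209736/81845 1095387/81845 -84126/16369; -38491/16369 -84126/16369 83704/16369]
step 1: y = z − H·x̄ = [226168/81845, -64950/16369]
step 1: S = H·P̄·Hᵀ + R = [8373487/81845 518092/16369; 518092/16369 1864856/16369]
step 1: K = P̄·Hᵀ·S⁻¹ = [8445359/36332017 -7038959/145328068; 5846111/72664034 89401577/290656136; -31822285/217992102 -64645861/871968408]
step 1: x' = x̄ + K·y = [-66346369/72664034, -182828435/145328068, 65870243/435984204]
step 1: P' = (I − K·H)·P̄ = [55658991/72664034 30067035/145328068 150086255/145328068; 30067035/145328068 109446267/290656136 78508883/290656136; 150086255/145328068 78508883/290656136 1414420865/871968408]
step 2: x̄ = F·x = [161694223/36332017, -241307531/108996051, -132454675/108996051]
step 2: P̄ = F·P·Fᵀ + Q = [214380861/36332017 95268156/36332017 -87289167/36332017; 95268156/36332017 1433894635/108996051 -554743822/108996051; -87289167/36332017 -554743822/108996051 558432256/108996051]
step 2: y = z − H·x̄ = [-1938149459/108996051, 366669737/36332017]
step 2: S = H·P̄·Hᵀ + R = [11273418334/108996051 1149180131/36332017; 1149180131/36332017 4053451881/36332017]
step 2: K = P̄·Hᵀ·S⁻¹ = [29657164360/127632800907 -18477161993/382898402721; 10268781497/127632800907 117715940798/382898402721; -18655078600/127632800907 -28290333055/382898402721]
step 2: x' = x̄ + K·y = [-21492278398/127632800907, -69161370914/127632800907, 81448458640/127632800907]
step 2: P' = (I − K·H)·P̄ = [97727796572/127632800907 26416878193/127632800907 131763112678/127632800907; 26416878193/127632800907 48044272997/127632800907 34490926541/127632800907; 131763112678/127632800907 34490926541/127632800907 206972208317/127632800907]

step 0: x' = [111057/81845, -55512/81845, 44876/81845], P' = [63582/81845 18063/81845 85236/81845; 18063/81845 31897/81845 23759/81845; 85236/81845 23759/81845 133048/81845]
step 1: x' = [-66346369/72664034, -182828435/145328068, 65870243/435984204], P' = [55658991/72664034 30067035/145328068 150086255/145328068; 30067035/145328068 109446267/290656136 78508883/290656136; 150086255/145328068 78508883/290656136 1414420865/871968408]
step 2: x' = [-21492278398/127632800907, -69161370914/127632800907, 81448458640/127632800907], P' = [97727796572/127632800907 26416878193/127632800907 131763112678/127632800907; 26416878193/127632800907 48044272997/127632800907 34490926541/127632800907; 131763112678/127632800907 34490926541/127632800907 206972208317/127632800907]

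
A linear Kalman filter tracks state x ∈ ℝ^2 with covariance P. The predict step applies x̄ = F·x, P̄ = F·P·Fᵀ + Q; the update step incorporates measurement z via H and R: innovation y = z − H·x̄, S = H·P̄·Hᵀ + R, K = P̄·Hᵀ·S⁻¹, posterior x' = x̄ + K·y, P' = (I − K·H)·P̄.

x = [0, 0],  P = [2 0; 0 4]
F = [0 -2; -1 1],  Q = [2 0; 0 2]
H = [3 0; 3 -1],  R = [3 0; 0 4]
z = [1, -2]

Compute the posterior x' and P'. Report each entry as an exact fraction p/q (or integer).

x̄ = F·x = [0, 0]
P̄ = F·P·Fᵀ + Q = [18 -8; -8 8]
y = z − H·x̄ = [1, -2]
S = H·P̄·Hᵀ + R = [165 186; 186 222]
K = P̄·Hᵀ·S⁻¹ = [76/339 31/339; 104/339 -136/339]
x' = x̄ + K·y = [14/339, 376/339]
P' = (I − K·H)·P̄ = [76/339 104/339; 104/339 856/339]

x' = [14/339, 376/339]
P' = [76/339 104/339; 104/339 856/339]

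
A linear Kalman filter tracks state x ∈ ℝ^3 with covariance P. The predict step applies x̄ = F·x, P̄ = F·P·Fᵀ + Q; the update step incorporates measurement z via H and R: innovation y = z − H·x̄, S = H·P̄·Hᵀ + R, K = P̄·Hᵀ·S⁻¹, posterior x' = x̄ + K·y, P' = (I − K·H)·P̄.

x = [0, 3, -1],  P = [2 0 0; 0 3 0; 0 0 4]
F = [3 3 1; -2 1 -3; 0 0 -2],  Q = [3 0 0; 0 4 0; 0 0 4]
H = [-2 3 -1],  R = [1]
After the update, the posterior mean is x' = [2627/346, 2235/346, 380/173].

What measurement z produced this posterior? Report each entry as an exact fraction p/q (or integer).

x̄ = F·x = [8, 6, 2]
P̄ = F·P·Fᵀ + Q = [52 -15 -8; -15 51 24; -8 24 20]
S = H·P̄·Hᵀ + R = [692]
K = P̄·Hᵀ·S⁻¹ = [-141/692; 159/692; 17/173]
x' − x̄ = [-141/346, 159/346, 34/173] = K·y
y = (KᵀK)⁻¹·Kᵀ·(x' − x̄) = [2]
z = y + H·x̄ = [2] + [0] = [2]

z = [2]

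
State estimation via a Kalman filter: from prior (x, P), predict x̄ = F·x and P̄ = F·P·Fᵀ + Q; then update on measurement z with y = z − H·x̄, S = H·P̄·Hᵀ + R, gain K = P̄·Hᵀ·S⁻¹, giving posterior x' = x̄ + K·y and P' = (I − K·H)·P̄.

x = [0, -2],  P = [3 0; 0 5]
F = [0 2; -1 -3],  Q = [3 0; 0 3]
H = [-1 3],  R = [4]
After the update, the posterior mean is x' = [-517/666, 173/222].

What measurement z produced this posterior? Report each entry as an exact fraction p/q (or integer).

x̄ = F·x = [-4, 6]
P̄ = F·P·Fᵀ + Q = [23 -30; -30 51]
S = H·P̄·Hᵀ + R = [666]
K = P̄·Hᵀ·S⁻¹ = [-113/666; 61/222]
x' − x̄ = [2147/666, -1159/222] = K·y
y = (KᵀK)⁻¹·Kᵀ·(x' − x̄) = [-19]
z = y + H·x̄ = [-19] + [22] = [3]

z = [3]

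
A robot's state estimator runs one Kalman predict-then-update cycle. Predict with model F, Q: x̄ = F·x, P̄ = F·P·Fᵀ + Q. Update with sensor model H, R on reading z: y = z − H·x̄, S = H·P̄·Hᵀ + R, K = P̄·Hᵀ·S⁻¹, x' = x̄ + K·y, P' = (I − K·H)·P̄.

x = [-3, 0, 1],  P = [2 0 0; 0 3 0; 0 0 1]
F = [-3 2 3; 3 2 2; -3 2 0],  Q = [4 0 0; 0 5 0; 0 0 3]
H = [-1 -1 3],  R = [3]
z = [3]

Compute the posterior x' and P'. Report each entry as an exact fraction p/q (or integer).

x̄ = F·x = [12, -7, 9]
P̄ = F·P·Fᵀ + Q = [43 0 30; 0 39 -6; 30 -6 33]
y = z − H·x̄ = [-19]
S = H·P̄·Hᵀ + R = [238]
K = P̄·Hᵀ·S⁻¹ = [47/238; -57/238; 75/238]
x' = x̄ + K·y = [1963/238, -583/238, 717/238]
P' = (I − K·H)·P̄ = [8025/238 2679/238 3615/238; 2679/238 6033/238 2847/238; 3615/238 2847/238 2229/238]

x' = [1963/238, -583/238, 717/238]
P' = [8025/238 2679/238 3615/238; 2679/238 6033/238 2847/238; 3615/238 2847/238 2229/238]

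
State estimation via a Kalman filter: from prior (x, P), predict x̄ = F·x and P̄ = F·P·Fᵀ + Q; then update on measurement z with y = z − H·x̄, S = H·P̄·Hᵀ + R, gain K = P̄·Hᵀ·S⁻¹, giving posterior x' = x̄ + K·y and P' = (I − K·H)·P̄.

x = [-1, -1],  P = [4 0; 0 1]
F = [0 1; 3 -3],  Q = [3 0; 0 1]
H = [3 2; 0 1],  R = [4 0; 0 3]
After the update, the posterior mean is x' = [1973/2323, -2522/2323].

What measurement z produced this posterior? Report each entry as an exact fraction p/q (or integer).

x̄ = F·x = [-1, 0]
P̄ = F·P·Fᵀ + Q = [4 -3; -3 46]
S = H·P̄·Hᵀ + R = [188 83; 83 49]
K = P̄·Hᵀ·S⁻¹ = [543/2323 -1062/2323; 249/2323 1759/2323]
x' − x̄ = [4296/2323, -2522/2323] = K·y
y = (KᵀK)⁻¹·Kᵀ·(x' − x̄) = [4, -2]
z = y + H·x̄ = [4, -2] + [-3, 0] = [1, -2]

z = [1, -2]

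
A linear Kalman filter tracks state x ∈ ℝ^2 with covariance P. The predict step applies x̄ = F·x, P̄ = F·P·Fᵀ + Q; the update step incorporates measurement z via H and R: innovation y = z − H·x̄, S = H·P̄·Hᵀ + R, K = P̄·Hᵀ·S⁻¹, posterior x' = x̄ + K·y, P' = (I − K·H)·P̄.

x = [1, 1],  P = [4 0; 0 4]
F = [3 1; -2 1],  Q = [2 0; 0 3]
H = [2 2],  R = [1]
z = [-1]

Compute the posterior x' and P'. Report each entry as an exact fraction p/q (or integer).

x' = [96/101, -143/101]
P' = [2306/101 -2284/101; -2284/101 2287/101]

x̄ = F·x = [4, -1]
P̄ = F·P·Fᵀ + Q = [42 -20; -20 23]
y = z − H·x̄ = [-7]
S = H·P̄·Hᵀ + R = [101]
K = P̄·Hᵀ·S⁻¹ = [44/101; 6/101]
x' = x̄ + K·y = [96/101, -143/101]
P' = (I − K·H)·P̄ = [2306/101 -2284/101; -2284/101 2287/101]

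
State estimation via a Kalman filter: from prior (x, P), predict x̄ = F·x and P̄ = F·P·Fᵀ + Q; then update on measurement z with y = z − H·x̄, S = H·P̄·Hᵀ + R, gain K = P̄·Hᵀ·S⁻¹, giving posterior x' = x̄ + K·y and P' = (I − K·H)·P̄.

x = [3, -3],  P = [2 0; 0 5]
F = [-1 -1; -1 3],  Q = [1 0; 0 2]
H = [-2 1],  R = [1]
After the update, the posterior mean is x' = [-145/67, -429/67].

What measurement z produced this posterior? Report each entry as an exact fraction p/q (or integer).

z = [-2]

x̄ = F·x = [0, -12]
P̄ = F·P·Fᵀ + Q = [8 -13; -13 49]
S = H·P̄·Hᵀ + R = [134]
K = P̄·Hᵀ·S⁻¹ = [-29/134; 75/134]
x' − x̄ = [-145/67, 375/67] = K·y
y = (KᵀK)⁻¹·Kᵀ·(x' − x̄) = [10]
z = y + H·x̄ = [10] + [-12] = [-2]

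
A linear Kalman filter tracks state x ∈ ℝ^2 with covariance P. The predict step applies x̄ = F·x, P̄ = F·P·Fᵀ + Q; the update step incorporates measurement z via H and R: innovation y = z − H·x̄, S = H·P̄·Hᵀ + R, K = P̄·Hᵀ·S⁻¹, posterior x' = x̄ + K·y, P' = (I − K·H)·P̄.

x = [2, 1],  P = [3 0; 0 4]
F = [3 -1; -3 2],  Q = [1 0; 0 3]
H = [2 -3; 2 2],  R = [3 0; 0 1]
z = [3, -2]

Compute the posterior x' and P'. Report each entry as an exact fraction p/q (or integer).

x̄ = F·x = [5, -4]
P̄ = F·P·Fᵀ + Q = [32 -35; -35 46]
y = z − H·x̄ = [-19, -4]
S = H·P̄·Hᵀ + R = [965 -78; -78 33]
K = P̄·Hᵀ·S⁻¹ = [1703/8587 2464/8587; -1716/8587 5006/25761]
x' = x̄ + K·y = [722/8587, -25256/25761]
P' = (I − K·H)·P̄ = [1761/8587 -529/8587; -529/8587 4090/25761]

x' = [722/8587, -25256/25761]
P' = [1761/8587 -529/8587; -529/8587 4090/25761]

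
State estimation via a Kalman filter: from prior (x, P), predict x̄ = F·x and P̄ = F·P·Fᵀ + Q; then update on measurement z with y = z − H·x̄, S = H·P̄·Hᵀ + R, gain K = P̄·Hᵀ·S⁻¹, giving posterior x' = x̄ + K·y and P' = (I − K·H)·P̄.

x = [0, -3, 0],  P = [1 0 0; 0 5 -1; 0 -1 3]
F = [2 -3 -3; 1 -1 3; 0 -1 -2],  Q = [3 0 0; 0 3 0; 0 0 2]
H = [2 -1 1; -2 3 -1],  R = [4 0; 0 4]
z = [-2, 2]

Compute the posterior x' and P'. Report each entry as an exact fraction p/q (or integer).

x' = [-556/1317, 3583/7902, -151/1317]
P' = [1083/439 2266/1317 -302/439; 2266/1317 7297/3951 298/1317; -302/439 298/1317 946/439]

x̄ = F·x = [9, 3, 3]
P̄ = F·P·Fᵀ + Q = [61 -4 24; -4 42 -12; 24 -12 15]
y = z − H·x̄ = [-20, 14]
S = H·P̄·Hᵀ + R = [441 -561; -561 857]
K = P̄·Hᵀ·S⁻¹ = [1663/2634 201/878; 7193/15804 2467/5268; 182/1317 -11/439]
x' = x̄ + K·y = [-556/1317, 3583/7902, -151/1317]
P' = (I − K·H)·P̄ = [1083/439 2266/1317 -302/439; 2266/1317 7297/3951 298/1317; -302/439 298/1317 946/439]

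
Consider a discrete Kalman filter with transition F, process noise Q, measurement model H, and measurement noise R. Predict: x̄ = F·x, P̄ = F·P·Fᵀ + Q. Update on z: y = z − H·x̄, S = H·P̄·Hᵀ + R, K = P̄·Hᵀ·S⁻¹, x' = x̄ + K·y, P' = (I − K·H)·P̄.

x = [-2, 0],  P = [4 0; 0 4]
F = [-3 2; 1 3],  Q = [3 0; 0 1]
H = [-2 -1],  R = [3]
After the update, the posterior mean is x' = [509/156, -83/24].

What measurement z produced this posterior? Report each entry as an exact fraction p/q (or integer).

z = [-3]

x̄ = F·x = [6, -2]
P̄ = F·P·Fᵀ + Q = [55 12; 12 41]
S = H·P̄·Hᵀ + R = [312]
K = P̄·Hᵀ·S⁻¹ = [-61/156; -5/24]
x' − x̄ = [-427/156, -35/24] = K·y
y = (KᵀK)⁻¹·Kᵀ·(x' − x̄) = [7]
z = y + H·x̄ = [7] + [-10] = [-3]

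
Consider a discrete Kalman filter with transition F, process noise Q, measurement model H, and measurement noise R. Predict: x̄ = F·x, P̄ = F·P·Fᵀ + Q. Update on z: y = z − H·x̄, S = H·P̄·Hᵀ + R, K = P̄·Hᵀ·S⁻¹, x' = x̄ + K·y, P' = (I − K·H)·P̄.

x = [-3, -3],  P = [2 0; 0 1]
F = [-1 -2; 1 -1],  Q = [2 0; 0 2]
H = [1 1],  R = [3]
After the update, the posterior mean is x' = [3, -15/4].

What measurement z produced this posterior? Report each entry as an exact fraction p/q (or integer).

z = [-3]

x̄ = F·x = [9, 0]
P̄ = F·P·Fᵀ + Q = [8 0; 0 5]
S = H·P̄·Hᵀ + R = [16]
K = P̄·Hᵀ·S⁻¹ = [1/2; 5/16]
x' − x̄ = [-6, -15/4] = K·y
y = (KᵀK)⁻¹·Kᵀ·(x' − x̄) = [-12]
z = y + H·x̄ = [-12] + [9] = [-3]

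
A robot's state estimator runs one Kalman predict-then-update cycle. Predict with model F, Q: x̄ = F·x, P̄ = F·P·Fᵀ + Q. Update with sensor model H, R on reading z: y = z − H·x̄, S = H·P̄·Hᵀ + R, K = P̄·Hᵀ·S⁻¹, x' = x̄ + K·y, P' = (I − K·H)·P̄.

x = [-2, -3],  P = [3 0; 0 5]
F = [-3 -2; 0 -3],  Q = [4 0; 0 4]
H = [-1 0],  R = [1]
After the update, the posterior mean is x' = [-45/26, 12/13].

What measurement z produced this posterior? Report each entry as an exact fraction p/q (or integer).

x̄ = F·x = [12, 9]
P̄ = F·P·Fᵀ + Q = [51 30; 30 49]
S = H·P̄·Hᵀ + R = [52]
K = P̄·Hᵀ·S⁻¹ = [-51/52; -15/26]
x' − x̄ = [-357/26, -105/13] = K·y
y = (KᵀK)⁻¹·Kᵀ·(x' − x̄) = [14]
z = y + H·x̄ = [14] + [-12] = [2]

z = [2]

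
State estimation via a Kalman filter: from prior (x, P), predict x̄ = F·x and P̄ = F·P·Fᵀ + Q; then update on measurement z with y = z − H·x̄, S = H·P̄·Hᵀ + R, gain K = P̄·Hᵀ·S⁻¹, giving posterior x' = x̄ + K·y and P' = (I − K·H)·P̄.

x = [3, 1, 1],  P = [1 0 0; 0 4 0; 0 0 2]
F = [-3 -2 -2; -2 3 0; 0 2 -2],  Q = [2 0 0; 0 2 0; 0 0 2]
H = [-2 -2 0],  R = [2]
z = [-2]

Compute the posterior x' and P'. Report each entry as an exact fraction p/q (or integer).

x' = [-501/83, 567/83, 544/83]
P' = [2327/83 -2310/83 -1208/83; -2310/83 2334/83 1224/83; -1208/83 1224/83 1646/83]

x̄ = F·x = [-13, -3, 0]
P̄ = F·P·Fᵀ + Q = [35 -18 -8; -18 42 24; -8 24 26]
y = z − H·x̄ = [-34]
S = H·P̄·Hᵀ + R = [166]
K = P̄·Hᵀ·S⁻¹ = [-17/83; -24/83; -16/83]
x' = x̄ + K·y = [-501/83, 567/83, 544/83]
P' = (I − K·H)·P̄ = [2327/83 -2310/83 -1208/83; -2310/83 2334/83 1224/83; -1208/83 1224/83 1646/83]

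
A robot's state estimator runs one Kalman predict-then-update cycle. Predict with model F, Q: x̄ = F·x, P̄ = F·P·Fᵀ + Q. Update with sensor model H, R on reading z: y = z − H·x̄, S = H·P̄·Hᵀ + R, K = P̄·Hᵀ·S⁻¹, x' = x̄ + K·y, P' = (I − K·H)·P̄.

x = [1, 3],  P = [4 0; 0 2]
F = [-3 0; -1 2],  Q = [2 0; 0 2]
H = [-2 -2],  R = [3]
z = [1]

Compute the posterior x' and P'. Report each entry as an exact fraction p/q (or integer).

x̄ = F·x = [-3, 5]
P̄ = F·P·Fᵀ + Q = [38 12; 12 14]
y = z − H·x̄ = [5]
S = H·P̄·Hᵀ + R = [307]
K = P̄·Hᵀ·S⁻¹ = [-100/307; -52/307]
x' = x̄ + K·y = [-1421/307, 1275/307]
P' = (I − K·H)·P̄ = [1666/307 -1516/307; -1516/307 1594/307]

x' = [-1421/307, 1275/307]
P' = [1666/307 -1516/307; -1516/307 1594/307]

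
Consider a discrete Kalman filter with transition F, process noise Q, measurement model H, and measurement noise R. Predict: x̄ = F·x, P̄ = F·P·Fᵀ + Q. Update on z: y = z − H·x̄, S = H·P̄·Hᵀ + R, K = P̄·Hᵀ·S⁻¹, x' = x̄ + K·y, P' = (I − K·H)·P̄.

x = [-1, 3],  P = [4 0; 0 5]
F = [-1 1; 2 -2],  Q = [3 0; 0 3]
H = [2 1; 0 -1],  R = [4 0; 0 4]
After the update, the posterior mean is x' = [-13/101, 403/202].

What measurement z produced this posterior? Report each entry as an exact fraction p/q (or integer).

z = [2, -3]

x̄ = F·x = [4, -8]
P̄ = F·P·Fᵀ + Q = [12 -18; -18 39]
S = H·P̄·Hᵀ + R = [19 -3; -3 43]
K = P̄·Hᵀ·S⁻¹ = [39/101 45/101; 3/202 -183/202]
x' − x̄ = [-417/101, 2019/202] = K·y
y = (KᵀK)⁻¹·Kᵀ·(x' − x̄) = [2, -11]
z = y + H·x̄ = [2, -11] + [0, 8] = [2, -3]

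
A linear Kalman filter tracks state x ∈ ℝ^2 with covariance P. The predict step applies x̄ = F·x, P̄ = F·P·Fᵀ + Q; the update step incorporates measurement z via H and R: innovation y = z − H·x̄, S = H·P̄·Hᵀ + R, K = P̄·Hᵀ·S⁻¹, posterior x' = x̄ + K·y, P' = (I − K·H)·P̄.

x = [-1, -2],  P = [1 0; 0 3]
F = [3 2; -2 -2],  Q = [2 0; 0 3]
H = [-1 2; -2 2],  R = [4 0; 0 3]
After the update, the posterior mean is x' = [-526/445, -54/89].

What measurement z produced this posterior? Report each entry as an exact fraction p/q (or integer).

x̄ = F·x = [-7, 6]
P̄ = F·P·Fᵀ + Q = [23 -18; -18 19]
S = H·P̄·Hᵀ + R = [175 230; 230 315]
K = P̄·Hᵀ·S⁻¹ = [11/89 -156/445; 124/445 14/445]
x' − x̄ = [2589/445, -588/89] = K·y
y = (KᵀK)⁻¹·Kᵀ·(x' − x̄) = [-21, -24]
z = y + H·x̄ = [-21, -24] + [19, 26] = [-2, 2]

z = [-2, 2]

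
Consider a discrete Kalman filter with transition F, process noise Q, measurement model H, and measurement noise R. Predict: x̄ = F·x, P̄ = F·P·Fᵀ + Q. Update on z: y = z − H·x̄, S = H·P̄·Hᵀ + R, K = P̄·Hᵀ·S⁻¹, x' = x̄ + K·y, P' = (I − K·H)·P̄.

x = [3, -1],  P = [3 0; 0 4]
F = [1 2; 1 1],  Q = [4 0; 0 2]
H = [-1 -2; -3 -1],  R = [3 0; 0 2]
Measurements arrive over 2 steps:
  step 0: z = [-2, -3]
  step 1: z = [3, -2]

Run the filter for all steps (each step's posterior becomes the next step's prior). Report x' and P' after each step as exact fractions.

step 0: x' = [507/802, 745/802], P' = [271/802 -263/802; -263/802 637/802]
step 1: x' = [219157/240382, -256013/240382], P' = [157527/480764 -146355/480764; -146355/480764 348519/480764]

step 0: x̄ = F·x = [1, 2]
step 0: P̄ = F·P·Fᵀ + Q = [23 11; 11 9]
step 0: y = z − H·x̄ = [3, 2]
step 0: S = H·P̄·Hᵀ + R = [106 164; 164 284]
step 0: K = P̄·Hᵀ·S⁻¹ = [85/802 -275/802; -337/802 38/401]
step 0: x' = x̄ + K·y = [507/802, 745/802]
step 0: P' = (I − K·H)·P̄ = [271/802 -263/802; -263/802 637/802]
step 1: x̄ = F·x = [1997/802, 626/401]
step 1: P̄ = F·P·Fᵀ + Q = [4975/802 378/401; 378/401 993/401]
step 1: y = z − H·x̄ = [6907/802, 5639/802]
step 1: S = H·P̄·Hᵀ + R = [18349/802 24189/802; 24189/802 52901/802]
step 1: K = P̄·Hᵀ·S⁻¹ = [45061/480764 -163113/480764; -183561/480764 45273/480764]
step 1: x' = x̄ + K·y = [219157/240382, -256013/240382]
step 1: P' = (I − K·H)·P̄ = [157527/480764 -146355/480764; -146355/480764 348519/480764]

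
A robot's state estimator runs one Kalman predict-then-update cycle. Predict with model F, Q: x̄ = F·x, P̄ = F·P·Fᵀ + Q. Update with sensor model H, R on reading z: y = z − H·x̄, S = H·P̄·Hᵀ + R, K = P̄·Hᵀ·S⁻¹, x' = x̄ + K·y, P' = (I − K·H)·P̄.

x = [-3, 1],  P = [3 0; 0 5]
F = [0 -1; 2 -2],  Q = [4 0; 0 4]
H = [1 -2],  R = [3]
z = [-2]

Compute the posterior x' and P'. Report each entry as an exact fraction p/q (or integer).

x̄ = F·x = [-1, -8]
P̄ = F·P·Fᵀ + Q = [9 10; 10 36]
y = z − H·x̄ = [-17]
S = H·P̄·Hᵀ + R = [116]
K = P̄·Hᵀ·S⁻¹ = [-11/116; -31/58]
x' = x̄ + K·y = [71/116, 63/58]
P' = (I − K·H)·P̄ = [923/116 239/58; 239/58 83/29]

x' = [71/116, 63/58]
P' = [923/116 239/58; 239/58 83/29]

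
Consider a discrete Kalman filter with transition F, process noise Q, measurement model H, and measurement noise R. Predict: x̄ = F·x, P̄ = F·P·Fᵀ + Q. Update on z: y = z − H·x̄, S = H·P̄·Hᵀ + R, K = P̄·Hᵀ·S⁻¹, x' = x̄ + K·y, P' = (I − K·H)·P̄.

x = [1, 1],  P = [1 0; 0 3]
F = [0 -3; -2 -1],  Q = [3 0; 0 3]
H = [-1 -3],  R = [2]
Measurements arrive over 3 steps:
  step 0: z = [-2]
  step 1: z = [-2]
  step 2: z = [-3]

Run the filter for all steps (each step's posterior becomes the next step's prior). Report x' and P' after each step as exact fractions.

step 0: x' = [135/88, 9/88], P' = [2031/176 -639/176; -639/176 239/176]
step 1: x' = [-5721/2584, 3543/2584], P' = [47049/5168 -16239/5168; -16239/5168 6737/5168]
step 2: x' = [-16902/4483, 131964/58279], P' = [348333/35864 -120099/35864; -120099/35864 640169/466232]

step 0: x̄ = F·x = [-3, -3]
step 0: P̄ = F·P·Fᵀ + Q = [30 9; 9 10]
step 0: y = z − H·x̄ = [-14]
step 0: S = H·P̄·Hᵀ + R = [176]
step 0: K = P̄·Hᵀ·S⁻¹ = [-57/176; -39/176]
step 0: x' = x̄ + K·y = [135/88, 9/88]
step 0: P' = (I − K·H)·P̄ = [2031/176 -639/176; -639/176 239/176]
step 1: x̄ = F·x = [-27/88, -279/88]
step 1: P̄ = F·P·Fᵀ + Q = [2679/176 -3117/176; -3117/176 6335/176]
step 1: y = z − H·x̄ = [-130/11]
step 1: S = H·P̄·Hᵀ + R = [2584/11]
step 1: K = P̄·Hᵀ·S⁻¹ = [417/2584; -993/2584]
step 1: x' = x̄ + K·y = [-5721/2584, 3543/2584]
step 1: P' = (I − K·H)·P̄ = [47049/5168 -16239/5168; -16239/5168 6737/5168]
step 2: x̄ = F·x = [-10629/2584, 7899/2584]
step 2: P̄ = F·P·Fᵀ + Q = [76137/5168 -77223/5168; -77223/5168 145481/5168]
step 2: y = z − H·x̄ = [1329/646]
step 2: S = H·P̄·Hᵀ + R = [58279/323]
step 2: K = P̄·Hᵀ·S⁻¹ = [2991/17932; -89805/233116]
step 2: x' = x̄ + K·y = [-16902/4483, 131964/58279]
step 2: P' = (I − K·H)·P̄ = [348333/35864 -120099/35864; -120099/35864 640169/466232]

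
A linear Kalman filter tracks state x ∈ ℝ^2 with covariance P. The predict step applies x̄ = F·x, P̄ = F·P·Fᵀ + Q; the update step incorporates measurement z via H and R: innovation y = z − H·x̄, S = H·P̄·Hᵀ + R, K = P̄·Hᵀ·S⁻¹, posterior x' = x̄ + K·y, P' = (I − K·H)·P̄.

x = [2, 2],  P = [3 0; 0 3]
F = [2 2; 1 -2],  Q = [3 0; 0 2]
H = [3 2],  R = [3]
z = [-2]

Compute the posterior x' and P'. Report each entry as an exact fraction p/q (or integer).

x̄ = F·x = [8, -2]
P̄ = F·P·Fᵀ + Q = [27 -6; -6 17]
y = z − H·x̄ = [-22]
S = H·P̄·Hᵀ + R = [242]
K = P̄·Hᵀ·S⁻¹ = [69/242; 8/121]
x' = x̄ + K·y = [19/11, -38/11]
P' = (I − K·H)·P̄ = [1773/242 -1278/121; -1278/121 1929/121]

x' = [19/11, -38/11]
P' = [1773/242 -1278/121; -1278/121 1929/121]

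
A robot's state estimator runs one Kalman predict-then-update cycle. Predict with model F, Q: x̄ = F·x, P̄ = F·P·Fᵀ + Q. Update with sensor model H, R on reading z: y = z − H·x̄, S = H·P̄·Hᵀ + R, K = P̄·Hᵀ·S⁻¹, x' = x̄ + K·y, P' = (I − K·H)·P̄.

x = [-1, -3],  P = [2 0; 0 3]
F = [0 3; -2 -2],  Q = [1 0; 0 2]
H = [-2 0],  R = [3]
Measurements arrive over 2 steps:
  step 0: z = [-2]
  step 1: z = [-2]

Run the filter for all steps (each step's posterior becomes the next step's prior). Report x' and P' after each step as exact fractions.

step 0: x' = [17/23, 40/23], P' = [84/115 -54/115; -54/115 1234/115]
step 1: x' = [46684/45229, -104742/45229], P' = [33663/45229 -21240/45229; -21240/45229 250482/45229]

step 0: x̄ = F·x = [-9, 8]
step 0: P̄ = F·P·Fᵀ + Q = [28 -18; -18 22]
step 0: y = z − H·x̄ = [-20]
step 0: S = H·P̄·Hᵀ + R = [115]
step 0: K = P̄·Hᵀ·S⁻¹ = [-56/115; 36/115]
step 0: x' = x̄ + K·y = [17/23, 40/23]
step 0: P' = (I − K·H)·P̄ = [84/115 -54/115; -54/115 1234/115]
step 1: x̄ = F·x = [120/23, -114/23]
step 1: P̄ = F·P·Fᵀ + Q = [11221/115 -1416/23; -1416/23 1014/23]
step 1: y = z − H·x̄ = [194/23]
step 1: S = H·P̄·Hᵀ + R = [45229/115]
step 1: K = P̄·Hᵀ·S⁻¹ = [-22442/45229; 14160/45229]
step 1: x' = x̄ + K·y = [46684/45229, -104742/45229]
step 1: P' = (I − K·H)·P̄ = [33663/45229 -21240/45229; -21240/45229 250482/45229]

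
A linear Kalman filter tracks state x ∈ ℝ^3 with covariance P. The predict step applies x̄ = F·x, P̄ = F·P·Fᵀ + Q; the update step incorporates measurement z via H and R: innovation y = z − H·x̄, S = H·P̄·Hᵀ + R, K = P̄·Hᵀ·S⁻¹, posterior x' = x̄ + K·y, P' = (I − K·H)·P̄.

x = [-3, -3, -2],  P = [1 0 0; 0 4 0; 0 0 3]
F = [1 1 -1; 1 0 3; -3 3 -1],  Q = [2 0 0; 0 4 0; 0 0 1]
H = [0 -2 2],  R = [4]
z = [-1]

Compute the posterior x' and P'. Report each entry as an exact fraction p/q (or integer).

x' = [-327/53, -224/53, -979/212]
P' = [330/53 16/53 26/53; 16/53 728/53 706/53; 26/53 706/53 1473/106]

x̄ = F·x = [-4, -9, 2]
P̄ = F·P·Fᵀ + Q = [10 -8 12; -8 32 -12; 12 -12 49]
y = z − H·x̄ = [-23]
S = H·P̄·Hᵀ + R = [424]
K = P̄·Hᵀ·S⁻¹ = [5/53; -11/53; 61/212]
x' = x̄ + K·y = [-327/53, -224/53, -979/212]
P' = (I − K·H)·P̄ = [330/53 16/53 26/53; 16/53 728/53 706/53; 26/53 706/53 1473/106]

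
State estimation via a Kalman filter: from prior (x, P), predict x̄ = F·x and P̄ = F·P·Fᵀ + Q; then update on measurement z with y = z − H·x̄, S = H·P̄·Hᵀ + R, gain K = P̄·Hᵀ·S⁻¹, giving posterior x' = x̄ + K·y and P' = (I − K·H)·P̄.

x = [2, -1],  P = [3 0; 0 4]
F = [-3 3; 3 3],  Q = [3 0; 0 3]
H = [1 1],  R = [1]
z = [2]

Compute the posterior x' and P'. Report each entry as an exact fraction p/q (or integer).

x' = [-759/151, 1053/151]
P' = [4341/151 -4266/151; -4266/151 4341/151]

x̄ = F·x = [-9, 3]
P̄ = F·P·Fᵀ + Q = [66 9; 9 66]
y = z − H·x̄ = [8]
S = H·P̄·Hᵀ + R = [151]
K = P̄·Hᵀ·S⁻¹ = [75/151; 75/151]
x' = x̄ + K·y = [-759/151, 1053/151]
P' = (I − K·H)·P̄ = [4341/151 -4266/151; -4266/151 4341/151]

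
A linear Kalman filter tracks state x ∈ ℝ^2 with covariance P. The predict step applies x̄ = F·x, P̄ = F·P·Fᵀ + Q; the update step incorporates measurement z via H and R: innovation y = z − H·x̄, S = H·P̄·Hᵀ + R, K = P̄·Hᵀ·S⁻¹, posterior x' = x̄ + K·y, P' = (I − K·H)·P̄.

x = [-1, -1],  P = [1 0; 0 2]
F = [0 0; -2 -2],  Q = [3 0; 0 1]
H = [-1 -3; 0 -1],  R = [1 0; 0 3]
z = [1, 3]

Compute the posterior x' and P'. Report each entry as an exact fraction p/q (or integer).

x' = [39/83, -45/83]
P' = [1101/415 -351/415; -351/415 156/415]

x̄ = F·x = [0, 4]
P̄ = F·P·Fᵀ + Q = [3 0; 0 13]
y = z − H·x̄ = [13, 7]
S = H·P̄·Hᵀ + R = [121 39; 39 16]
K = P̄·Hᵀ·S⁻¹ = [-48/415 117/415; -117/415 -52/415]
x' = x̄ + K·y = [39/83, -45/83]
P' = (I − K·H)·P̄ = [1101/415 -351/415; -351/415 156/415]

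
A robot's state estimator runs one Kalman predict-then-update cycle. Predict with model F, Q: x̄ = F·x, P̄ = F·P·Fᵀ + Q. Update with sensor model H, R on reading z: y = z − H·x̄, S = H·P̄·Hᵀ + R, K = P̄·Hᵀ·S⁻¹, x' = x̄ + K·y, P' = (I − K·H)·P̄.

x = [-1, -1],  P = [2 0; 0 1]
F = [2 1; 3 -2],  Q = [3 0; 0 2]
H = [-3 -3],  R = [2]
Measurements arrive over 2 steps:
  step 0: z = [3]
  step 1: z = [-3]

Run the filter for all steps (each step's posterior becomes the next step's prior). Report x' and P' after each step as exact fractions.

step 0: x' = [-42/23, 206/253], P' = [78/23 -76/23; -76/23 870/253]
step 1: x' = [-230189/288011, 512662/288011], P' = [690566/288011 -678644/288011; -678644/288011 730612/288011]

step 0: x̄ = F·x = [-3, -1]
step 0: P̄ = F·P·Fᵀ + Q = [12 10; 10 24]
step 0: y = z − H·x̄ = [-9]
step 0: S = H·P̄·Hᵀ + R = [506]
step 0: K = P̄·Hᵀ·S⁻¹ = [-3/23; -51/253]
step 0: x' = x̄ + K·y = [-42/23, 206/253]
step 0: P' = (I − K·H)·P̄ = [78/23 -76/23; -76/23 870/253]
step 1: x̄ = F·x = [-718/253, -1798/253]
step 1: P̄ = F·P·Fᵀ + Q = [1717/253 4244/253; 4244/253 21740/253]
step 1: y = z − H·x̄ = [-8307/253]
step 1: S = H·P̄·Hᵀ + R = [288011/253]
step 1: K = P̄·Hᵀ·S⁻¹ = [-17883/288011; -77952/288011]
step 1: x' = x̄ + K·y = [-230189/288011, 512662/288011]
step 1: P' = (I − K·H)·P̄ = [690566/288011 -678644/288011; -678644/288011 730612/288011]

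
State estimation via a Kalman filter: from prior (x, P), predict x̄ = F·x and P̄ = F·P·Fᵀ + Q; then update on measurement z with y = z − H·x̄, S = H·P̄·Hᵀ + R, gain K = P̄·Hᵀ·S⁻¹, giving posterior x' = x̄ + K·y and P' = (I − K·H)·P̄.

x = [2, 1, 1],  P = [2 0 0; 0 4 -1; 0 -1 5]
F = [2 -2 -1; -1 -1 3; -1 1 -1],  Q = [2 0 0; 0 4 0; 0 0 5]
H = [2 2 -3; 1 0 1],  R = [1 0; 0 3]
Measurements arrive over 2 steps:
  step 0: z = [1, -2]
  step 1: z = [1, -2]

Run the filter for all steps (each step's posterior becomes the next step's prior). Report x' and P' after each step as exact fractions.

step 0: x̄ = F·x = [1, 0, -2]
step 0: P̄ = F·P·Fᵀ + Q = [27 -6 -8; -6 61 -21; -8 -21 18]
step 0: y = z − H·x̄ = [-7, -1]
step 0: S = H·P̄·Hᵀ + R = [815 -46; -46 32]
step 0: K = P̄·Hᵀ·S⁻¹ = [1493/11982 18521/23964; 2147/11982 -14047/23964; -781/5991 1499/11982]
step 0: x' = x̄ + K·y = [-5153/7988, -5337/7988, -4843/3994]
step 0: P' = (I − K·H)·P̄ = [98053/23964 -160295/23964 -21245/11982; -160295/23964 339673/23964 59077/11982; -21245/11982 59077/11982 12871/5991]
step 1: x̄ = F·x = [5027/3994, -4642/1997, 4751/3994]
step 1: P̄ = F·P·Fᵀ + Q = [943813/5991 -139853/5991 -326126/5991; -139853/5991 55591/5991 40381/5991; -326126/5991 40381/5991 152083/5991]
step 1: y = z − H·x̄ = [26761/3994, -8883/1997]
step 1: S = H·P̄·Hᵀ + R = [7682470/5991 1558559/5991; 1558559/5991 461617/5991]
step 1: K = P̄·Hᵀ·S⁻¹ = [38587463/186488499 119256188/186488499; 3558299/186488499 -52199557/186488499; -33911786/186488499 44184901/186488499]
step 1: x' = x̄ + K·y = [-37202968/186488499, -354911495/372976998, -403853479/372976998]
step 1: P' = (I − K·H)·P̄ = [425403827/186488499 -507562990/186488499 -67635263/186488499; -507562990/186488499 1035788618/186488499 350964319/186488499; -67635263/186488499 350964319/186488499 200189966/186488499]

step 0: x' = [-5153/7988, -5337/7988, -4843/3994], P' = [98053/23964 -160295/23964 -21245/11982; -160295/23964 339673/23964 59077/11982; -21245/11982 59077/11982 12871/5991]
step 1: x' = [-37202968/186488499, -354911495/372976998, -403853479/372976998], P' = [425403827/186488499 -507562990/186488499 -67635263/186488499; -507562990/186488499 1035788618/186488499 350964319/186488499; -67635263/186488499 350964319/186488499 200189966/186488499]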